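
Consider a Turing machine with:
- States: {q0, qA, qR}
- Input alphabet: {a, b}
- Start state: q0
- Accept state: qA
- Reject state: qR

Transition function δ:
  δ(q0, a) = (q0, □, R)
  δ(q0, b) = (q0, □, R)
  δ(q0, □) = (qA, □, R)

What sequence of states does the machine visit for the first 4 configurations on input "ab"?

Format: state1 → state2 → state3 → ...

Execution trace:
Initial: [q0]ab
Step 1: δ(q0, a) = (q0, □, R) → □[q0]b
Step 2: δ(q0, b) = (q0, □, R) → □□[q0]□
Step 3: δ(q0, □) = (qA, □, R) → □□□[qA]□

The machine reaches the accept state qA and halts.

State sequence: q0 → q0 → q0 → qA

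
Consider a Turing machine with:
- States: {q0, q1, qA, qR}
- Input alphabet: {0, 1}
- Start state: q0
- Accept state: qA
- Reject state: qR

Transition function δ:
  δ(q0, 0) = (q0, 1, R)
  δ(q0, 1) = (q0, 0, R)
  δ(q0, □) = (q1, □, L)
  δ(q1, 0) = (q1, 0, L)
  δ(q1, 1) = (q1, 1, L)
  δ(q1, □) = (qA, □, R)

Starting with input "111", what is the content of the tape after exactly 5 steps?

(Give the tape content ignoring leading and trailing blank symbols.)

Execution trace:
Initial: [q0]111
Step 1: δ(q0, 1) = (q0, 0, R) → 0[q0]11
Step 2: δ(q0, 1) = (q0, 0, R) → 00[q0]1
Step 3: δ(q0, 1) = (q0, 0, R) → 000[q0]□
Step 4: δ(q0, □) = (q1, □, L) → 00[q1]0□
Step 5: δ(q1, 0) = (q1, 0, L) → 0[q1]00□

After 5 steps, the tape (ignoring leading/trailing blanks) is: 000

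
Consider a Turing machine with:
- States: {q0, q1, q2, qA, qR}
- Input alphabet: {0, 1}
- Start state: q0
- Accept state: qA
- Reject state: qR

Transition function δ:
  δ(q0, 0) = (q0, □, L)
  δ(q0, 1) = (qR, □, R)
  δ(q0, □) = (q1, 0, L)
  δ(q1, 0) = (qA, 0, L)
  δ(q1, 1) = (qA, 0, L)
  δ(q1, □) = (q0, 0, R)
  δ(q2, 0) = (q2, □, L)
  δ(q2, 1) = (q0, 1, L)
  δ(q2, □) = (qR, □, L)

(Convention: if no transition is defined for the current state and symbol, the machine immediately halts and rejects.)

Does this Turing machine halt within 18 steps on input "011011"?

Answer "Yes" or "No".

Execution trace:
Initial: [q0]011011
Step 1: δ(q0, 0) = (q0, □, L) → [q0]□□11011
Step 2: δ(q0, □) = (q1, 0, L) → [q1]□0□11011
Step 3: δ(q1, □) = (q0, 0, R) → 0[q0]0□11011
Step 4: δ(q0, 0) = (q0, □, L) → [q0]0□□11011
Step 5: δ(q0, 0) = (q0, □, L) → [q0]□□□□11011
Step 6: δ(q0, □) = (q1, 0, L) → [q1]□0□□□11011
Step 7: δ(q1, □) = (q0, 0, R) → 0[q0]0□□□11011
Step 8: δ(q0, 0) = (q0, □, L) → [q0]0□□□□11011
Step 9: δ(q0, 0) = (q0, □, L) → [q0]□□□□□□11011
Step 10: δ(q0, □) = (q1, 0, L) → [q1]□0□□□□□11011
Step 11: δ(q1, □) = (q0, 0, R) → 0[q0]0□□□□□11011
Step 12: δ(q0, 0) = (q0, □, L) → [q0]0□□□□□□11011
Step 13: δ(q0, 0) = (q0, □, L) → [q0]□□□□□□□□11011
Step 14: δ(q0, □) = (q1, 0, L) → [q1]□0□□□□□□□11011
Step 15: δ(q1, □) = (q0, 0, R) → 0[q0]0□□□□□□□11011
Step 16: δ(q0, 0) = (q0, □, L) → [q0]0□□□□□□□□11011
Step 17: δ(q0, 0) = (q0, □, L) → [q0]□□□□□□□□□□11011
Step 18: δ(q0, □) = (q1, 0, L) → [q1]□0□□□□□□□□□11011

The machine has not reached a halting state after 18 steps.
The machine did not halt within the 18-step bound.

Answer: No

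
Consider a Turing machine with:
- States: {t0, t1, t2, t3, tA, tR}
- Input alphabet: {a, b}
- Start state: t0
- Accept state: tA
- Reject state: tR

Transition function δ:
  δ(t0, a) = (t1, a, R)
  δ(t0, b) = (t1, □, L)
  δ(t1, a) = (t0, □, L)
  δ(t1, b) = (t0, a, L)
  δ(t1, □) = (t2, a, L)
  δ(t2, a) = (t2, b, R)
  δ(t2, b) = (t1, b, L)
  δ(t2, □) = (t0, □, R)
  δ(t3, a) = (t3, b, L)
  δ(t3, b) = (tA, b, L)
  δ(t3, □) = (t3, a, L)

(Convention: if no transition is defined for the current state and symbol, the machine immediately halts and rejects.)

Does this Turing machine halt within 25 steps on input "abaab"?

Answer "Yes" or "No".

Execution trace:
Initial: [t0]abaab
Step 1: δ(t0, a) = (t1, a, R) → a[t1]baab
Step 2: δ(t1, b) = (t0, a, L) → [t0]aaaab
Step 3: δ(t0, a) = (t1, a, R) → a[t1]aaab
Step 4: δ(t1, a) = (t0, □, L) → [t0]a□aab
Step 5: δ(t0, a) = (t1, a, R) → a[t1]□aab
Step 6: δ(t1, □) = (t2, a, L) → [t2]aaaab
Step 7: δ(t2, a) = (t2, b, R) → b[t2]aaab
Step 8: δ(t2, a) = (t2, b, R) → bb[t2]aab
Step 9: δ(t2, a) = (t2, b, R) → bbb[t2]ab
Step 10: δ(t2, a) = (t2, b, R) → bbbb[t2]b
Step 11: δ(t2, b) = (t1, b, L) → bbb[t1]bb
Step 12: δ(t1, b) = (t0, a, L) → bb[t0]bab
Step 13: δ(t0, b) = (t1, □, L) → b[t1]b□ab
Step 14: δ(t1, b) = (t0, a, L) → [t0]ba□ab
Step 15: δ(t0, b) = (t1, □, L) → [t1]□□a□ab
Step 16: δ(t1, □) = (t2, a, L) → [t2]□a□a□ab
Step 17: δ(t2, □) = (t0, □, R) → □[t0]a□a□ab
Step 18: δ(t0, a) = (t1, a, R) → □a[t1]□a□ab
Step 19: δ(t1, □) = (t2, a, L) → □[t2]aaa□ab
Step 20: δ(t2, a) = (t2, b, R) → □b[t2]aa□ab
Step 21: δ(t2, a) = (t2, b, R) → □bb[t2]a□ab
Step 22: δ(t2, a) = (t2, b, R) → □bbb[t2]□ab
Step 23: δ(t2, □) = (t0, □, R) → □bbb□[t0]ab
Step 24: δ(t0, a) = (t1, a, R) → □bbb□a[t1]b
Step 25: δ(t1, b) = (t0, a, L) → □bbb□[t0]aa

The machine has not reached a halting state after 25 steps.
The machine did not halt within the 25-step bound.

Answer: No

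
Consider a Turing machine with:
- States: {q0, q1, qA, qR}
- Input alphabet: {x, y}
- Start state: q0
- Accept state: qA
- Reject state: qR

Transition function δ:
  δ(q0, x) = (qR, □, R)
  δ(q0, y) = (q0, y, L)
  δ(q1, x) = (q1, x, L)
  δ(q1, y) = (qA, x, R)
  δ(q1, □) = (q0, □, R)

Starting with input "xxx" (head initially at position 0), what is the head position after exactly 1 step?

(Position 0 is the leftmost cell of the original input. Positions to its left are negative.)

Execution trace (head position shown):
Step 0: [q0]xxx  (head at position 0)
Step 1: move right → □[qR]xx  (head at position 1)

After 1 step, the head is at position 1.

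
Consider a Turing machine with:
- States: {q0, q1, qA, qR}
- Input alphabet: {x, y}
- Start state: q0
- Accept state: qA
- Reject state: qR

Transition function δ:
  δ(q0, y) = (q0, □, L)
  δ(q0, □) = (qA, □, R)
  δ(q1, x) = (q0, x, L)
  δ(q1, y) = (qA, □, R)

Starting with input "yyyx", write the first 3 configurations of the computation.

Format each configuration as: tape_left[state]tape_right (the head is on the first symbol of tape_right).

Transitions applied:
Step 1: δ(q0, y) = (q0, □, L)
Step 2: δ(q0, □) = (qA, □, R)

The first 3 configurations are:
[q0]yyyx ⊢ [q0]□□yyx ⊢ □[qA]□yyx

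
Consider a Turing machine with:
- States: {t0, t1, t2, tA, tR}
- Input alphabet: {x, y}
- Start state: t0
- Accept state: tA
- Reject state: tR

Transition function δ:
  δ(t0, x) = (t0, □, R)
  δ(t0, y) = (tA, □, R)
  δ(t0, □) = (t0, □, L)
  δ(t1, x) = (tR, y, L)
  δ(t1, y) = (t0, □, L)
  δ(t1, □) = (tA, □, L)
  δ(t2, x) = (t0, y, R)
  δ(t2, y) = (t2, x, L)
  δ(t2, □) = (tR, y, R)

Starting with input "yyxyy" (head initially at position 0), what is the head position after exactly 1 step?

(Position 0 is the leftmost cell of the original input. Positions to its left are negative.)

Execution trace (head position shown):
Step 0: [t0]yyxyy  (head at position 0)
Step 1: move right → □[tA]yxyy  (head at position 1)

After 1 step, the head is at position 1.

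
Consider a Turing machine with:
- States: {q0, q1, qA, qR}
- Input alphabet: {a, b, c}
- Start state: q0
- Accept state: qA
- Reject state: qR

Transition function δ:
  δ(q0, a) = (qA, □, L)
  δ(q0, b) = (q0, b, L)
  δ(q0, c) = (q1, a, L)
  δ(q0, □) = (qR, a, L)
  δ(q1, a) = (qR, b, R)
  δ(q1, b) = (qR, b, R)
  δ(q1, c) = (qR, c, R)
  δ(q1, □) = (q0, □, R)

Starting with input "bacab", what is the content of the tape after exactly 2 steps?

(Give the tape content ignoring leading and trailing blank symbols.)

Execution trace:
Initial: [q0]bacab
Step 1: δ(q0, b) = (q0, b, L) → [q0]□bacab
Step 2: δ(q0, □) = (qR, a, L) → [qR]□abacab

The machine reaches the reject state qR and halts.

After 2 steps, the tape (ignoring leading/trailing blanks) is: abacab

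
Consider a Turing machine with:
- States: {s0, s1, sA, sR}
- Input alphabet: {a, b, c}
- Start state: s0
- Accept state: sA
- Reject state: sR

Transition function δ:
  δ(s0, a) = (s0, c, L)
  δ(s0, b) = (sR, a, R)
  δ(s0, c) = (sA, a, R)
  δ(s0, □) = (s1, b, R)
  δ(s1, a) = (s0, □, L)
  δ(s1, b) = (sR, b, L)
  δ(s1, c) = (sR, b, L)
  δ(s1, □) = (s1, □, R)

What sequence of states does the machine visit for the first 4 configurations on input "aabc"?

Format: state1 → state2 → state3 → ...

Execution trace:
Initial: [s0]aabc
Step 1: δ(s0, a) = (s0, c, L) → [s0]□cabc
Step 2: δ(s0, □) = (s1, b, R) → b[s1]cabc
Step 3: δ(s1, c) = (sR, b, L) → [sR]bbabc

The machine reaches the reject state sR and halts.

State sequence: s0 → s0 → s1 → sR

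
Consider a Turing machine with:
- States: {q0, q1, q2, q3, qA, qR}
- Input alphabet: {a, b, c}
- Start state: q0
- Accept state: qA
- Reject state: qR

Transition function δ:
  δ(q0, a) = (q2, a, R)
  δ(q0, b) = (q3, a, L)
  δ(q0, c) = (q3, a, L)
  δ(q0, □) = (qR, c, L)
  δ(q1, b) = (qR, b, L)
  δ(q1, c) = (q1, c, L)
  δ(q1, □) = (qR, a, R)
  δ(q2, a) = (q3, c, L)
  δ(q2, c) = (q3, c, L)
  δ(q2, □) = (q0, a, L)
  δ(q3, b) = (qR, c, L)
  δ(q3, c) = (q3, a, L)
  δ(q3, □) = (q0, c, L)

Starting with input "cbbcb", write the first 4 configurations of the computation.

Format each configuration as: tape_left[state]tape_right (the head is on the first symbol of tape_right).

Transitions applied:
Step 1: δ(q0, c) = (q3, a, L)
Step 2: δ(q3, □) = (q0, c, L)
Step 3: δ(q0, □) = (qR, c, L)

The first 4 configurations are:
[q0]cbbcb ⊢ [q3]□abbcb ⊢ [q0]□cabbcb ⊢ [qR]□ccabbcb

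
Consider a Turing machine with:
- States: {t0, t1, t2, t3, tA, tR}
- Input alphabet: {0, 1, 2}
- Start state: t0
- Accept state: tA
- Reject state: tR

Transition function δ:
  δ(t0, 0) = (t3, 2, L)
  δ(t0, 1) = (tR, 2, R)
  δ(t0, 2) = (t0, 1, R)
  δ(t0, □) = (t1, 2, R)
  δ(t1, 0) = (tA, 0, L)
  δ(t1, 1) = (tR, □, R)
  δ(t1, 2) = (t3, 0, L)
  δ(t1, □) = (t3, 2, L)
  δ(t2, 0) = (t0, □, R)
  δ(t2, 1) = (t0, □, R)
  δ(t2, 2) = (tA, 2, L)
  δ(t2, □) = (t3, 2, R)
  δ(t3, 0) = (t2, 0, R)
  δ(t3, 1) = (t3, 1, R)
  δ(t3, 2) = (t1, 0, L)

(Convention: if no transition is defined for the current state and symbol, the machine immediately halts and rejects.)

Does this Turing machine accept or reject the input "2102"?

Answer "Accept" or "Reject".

Execution trace:
Initial: [t0]2102
Step 1: δ(t0, 2) = (t0, 1, R) → 1[t0]102
Step 2: δ(t0, 1) = (tR, 2, R) → 12[tR]02

The machine reaches the reject state tR and halts.

Answer: Reject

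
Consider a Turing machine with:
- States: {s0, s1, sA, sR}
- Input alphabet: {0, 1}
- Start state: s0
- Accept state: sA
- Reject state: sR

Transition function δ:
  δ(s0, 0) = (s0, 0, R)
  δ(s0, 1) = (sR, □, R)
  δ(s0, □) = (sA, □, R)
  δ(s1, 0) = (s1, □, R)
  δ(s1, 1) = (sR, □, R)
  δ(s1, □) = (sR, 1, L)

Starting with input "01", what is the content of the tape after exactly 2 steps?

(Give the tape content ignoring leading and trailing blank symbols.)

Execution trace:
Initial: [s0]01
Step 1: δ(s0, 0) = (s0, 0, R) → 0[s0]1
Step 2: δ(s0, 1) = (sR, □, R) → 0□[sR]□

The machine reaches the reject state sR and halts.

After 2 steps, the tape (ignoring leading/trailing blanks) is: 0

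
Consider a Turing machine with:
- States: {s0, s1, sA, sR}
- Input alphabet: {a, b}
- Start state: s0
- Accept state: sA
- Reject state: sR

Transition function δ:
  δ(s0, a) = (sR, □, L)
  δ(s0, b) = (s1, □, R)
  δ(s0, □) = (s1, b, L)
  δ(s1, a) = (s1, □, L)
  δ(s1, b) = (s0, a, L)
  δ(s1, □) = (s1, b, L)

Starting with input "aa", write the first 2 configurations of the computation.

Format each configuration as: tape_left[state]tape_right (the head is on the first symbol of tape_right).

Transitions applied:
Step 1: δ(s0, a) = (sR, □, L)

The first 2 configurations are:
[s0]aa ⊢ [sR]□□a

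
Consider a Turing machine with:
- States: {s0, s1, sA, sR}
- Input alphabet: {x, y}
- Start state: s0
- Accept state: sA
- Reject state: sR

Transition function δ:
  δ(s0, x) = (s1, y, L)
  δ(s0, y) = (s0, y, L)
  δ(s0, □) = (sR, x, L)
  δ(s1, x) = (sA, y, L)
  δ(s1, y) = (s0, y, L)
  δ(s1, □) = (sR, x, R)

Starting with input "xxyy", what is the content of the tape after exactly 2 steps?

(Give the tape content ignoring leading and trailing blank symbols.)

Execution trace:
Initial: [s0]xxyy
Step 1: δ(s0, x) = (s1, y, L) → [s1]□yxyy
Step 2: δ(s1, □) = (sR, x, R) → x[sR]yxyy

The machine reaches the reject state sR and halts.

After 2 steps, the tape (ignoring leading/trailing blanks) is: xyxyy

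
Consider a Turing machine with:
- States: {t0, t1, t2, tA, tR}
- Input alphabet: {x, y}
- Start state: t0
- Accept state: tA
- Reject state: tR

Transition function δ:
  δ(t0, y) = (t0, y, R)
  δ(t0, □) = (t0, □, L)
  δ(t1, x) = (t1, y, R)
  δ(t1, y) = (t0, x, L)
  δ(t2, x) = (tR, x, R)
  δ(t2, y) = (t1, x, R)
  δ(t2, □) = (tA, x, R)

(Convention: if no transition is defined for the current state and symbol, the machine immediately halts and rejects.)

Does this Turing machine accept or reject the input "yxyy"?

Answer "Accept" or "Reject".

Execution trace:
Initial: [t0]yxyy
Step 1: δ(t0, y) = (t0, y, R) → y[t0]xyy

No transition is defined for δ(t0, x). By convention the machine halts and rejects.

Answer: Reject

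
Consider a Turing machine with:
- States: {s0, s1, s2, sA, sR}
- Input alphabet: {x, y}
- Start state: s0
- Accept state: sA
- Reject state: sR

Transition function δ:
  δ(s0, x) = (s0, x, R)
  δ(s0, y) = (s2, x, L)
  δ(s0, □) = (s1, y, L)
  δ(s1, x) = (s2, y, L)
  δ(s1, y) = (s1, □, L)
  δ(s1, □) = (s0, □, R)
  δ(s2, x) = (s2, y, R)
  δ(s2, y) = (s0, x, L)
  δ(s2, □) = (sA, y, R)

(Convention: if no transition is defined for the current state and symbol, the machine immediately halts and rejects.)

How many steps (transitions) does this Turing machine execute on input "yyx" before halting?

Execution trace:
Initial: [s0]yyx
Step 1: δ(s0, y) = (s2, x, L) → [s2]□xyx
Step 2: δ(s2, □) = (sA, y, R) → y[sA]xyx

The machine reaches the accept state sA and halts.

The machine executed 2 steps before halting.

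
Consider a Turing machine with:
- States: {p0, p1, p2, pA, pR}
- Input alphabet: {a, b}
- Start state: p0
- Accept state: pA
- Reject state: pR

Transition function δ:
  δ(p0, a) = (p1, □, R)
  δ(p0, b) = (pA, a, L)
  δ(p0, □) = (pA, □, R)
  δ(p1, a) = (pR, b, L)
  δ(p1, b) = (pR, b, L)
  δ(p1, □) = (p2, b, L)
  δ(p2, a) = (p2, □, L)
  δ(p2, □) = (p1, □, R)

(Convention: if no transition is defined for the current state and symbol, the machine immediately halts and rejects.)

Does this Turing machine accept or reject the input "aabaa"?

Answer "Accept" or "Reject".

Execution trace:
Initial: [p0]aabaa
Step 1: δ(p0, a) = (p1, □, R) → □[p1]abaa
Step 2: δ(p1, a) = (pR, b, L) → [pR]□bbaa

The machine reaches the reject state pR and halts.

Answer: Reject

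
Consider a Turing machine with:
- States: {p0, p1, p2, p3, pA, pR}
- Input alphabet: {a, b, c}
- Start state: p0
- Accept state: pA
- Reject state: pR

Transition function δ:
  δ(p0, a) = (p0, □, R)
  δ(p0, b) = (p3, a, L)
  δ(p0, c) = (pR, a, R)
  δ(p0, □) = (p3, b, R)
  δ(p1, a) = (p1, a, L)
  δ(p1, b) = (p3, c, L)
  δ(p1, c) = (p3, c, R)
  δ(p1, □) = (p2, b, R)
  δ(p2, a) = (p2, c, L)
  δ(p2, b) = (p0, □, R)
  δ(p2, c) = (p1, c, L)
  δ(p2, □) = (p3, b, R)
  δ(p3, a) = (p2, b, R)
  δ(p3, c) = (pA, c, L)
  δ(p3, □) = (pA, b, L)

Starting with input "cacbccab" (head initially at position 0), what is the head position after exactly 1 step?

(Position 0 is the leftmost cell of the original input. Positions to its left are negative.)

Execution trace (head position shown):
Step 0: [p0]cacbccab  (head at position 0)
Step 1: move right → a[pR]acbccab  (head at position 1)

After 1 step, the head is at position 1.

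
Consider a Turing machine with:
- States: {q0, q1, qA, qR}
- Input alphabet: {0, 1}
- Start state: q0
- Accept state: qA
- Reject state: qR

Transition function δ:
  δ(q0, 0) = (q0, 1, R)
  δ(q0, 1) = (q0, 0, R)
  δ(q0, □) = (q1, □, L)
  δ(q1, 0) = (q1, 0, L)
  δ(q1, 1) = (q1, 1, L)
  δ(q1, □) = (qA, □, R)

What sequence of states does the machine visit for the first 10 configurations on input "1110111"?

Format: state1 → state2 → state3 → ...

Execution trace:
Initial: [q0]1110111
Step 1: δ(q0, 1) = (q0, 0, R) → 0[q0]110111
Step 2: δ(q0, 1) = (q0, 0, R) → 00[q0]10111
Step 3: δ(q0, 1) = (q0, 0, R) → 000[q0]0111
Step 4: δ(q0, 0) = (q0, 1, R) → 0001[q0]111
Step 5: δ(q0, 1) = (q0, 0, R) → 00010[q0]11
Step 6: δ(q0, 1) = (q0, 0, R) → 000100[q0]1
Step 7: δ(q0, 1) = (q0, 0, R) → 0001000[q0]□
Step 8: δ(q0, □) = (q1, □, L) → 000100[q1]0□
Step 9: δ(q1, 0) = (q1, 0, L) → 00010[q1]00□

State sequence: q0 → q0 → q0 → q0 → q0 → q0 → q0 → q0 → q1 → q1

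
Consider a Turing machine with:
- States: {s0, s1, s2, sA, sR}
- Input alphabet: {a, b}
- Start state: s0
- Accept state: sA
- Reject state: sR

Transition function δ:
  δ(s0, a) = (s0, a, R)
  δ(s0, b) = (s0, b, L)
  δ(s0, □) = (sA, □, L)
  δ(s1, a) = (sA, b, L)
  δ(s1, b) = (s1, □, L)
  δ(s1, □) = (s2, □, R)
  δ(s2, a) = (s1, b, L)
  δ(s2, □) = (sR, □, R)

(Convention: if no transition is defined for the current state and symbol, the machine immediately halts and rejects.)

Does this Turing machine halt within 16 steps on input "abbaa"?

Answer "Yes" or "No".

Execution trace:
Initial: [s0]abbaa
Step 1: δ(s0, a) = (s0, a, R) → a[s0]bbaa
Step 2: δ(s0, b) = (s0, b, L) → [s0]abbaa
Step 3: δ(s0, a) = (s0, a, R) → a[s0]bbaa
Step 4: δ(s0, b) = (s0, b, L) → [s0]abbaa
Step 5: δ(s0, a) = (s0, a, R) → a[s0]bbaa
Step 6: δ(s0, b) = (s0, b, L) → [s0]abbaa
Step 7: δ(s0, a) = (s0, a, R) → a[s0]bbaa
Step 8: δ(s0, b) = (s0, b, L) → [s0]abbaa
Step 9: δ(s0, a) = (s0, a, R) → a[s0]bbaa
Step 10: δ(s0, b) = (s0, b, L) → [s0]abbaa
Step 11: δ(s0, a) = (s0, a, R) → a[s0]bbaa
Step 12: δ(s0, b) = (s0, b, L) → [s0]abbaa
Step 13: δ(s0, a) = (s0, a, R) → a[s0]bbaa
Step 14: δ(s0, b) = (s0, b, L) → [s0]abbaa
Step 15: δ(s0, a) = (s0, a, R) → a[s0]bbaa
Step 16: δ(s0, b) = (s0, b, L) → [s0]abbaa

The machine has not reached a halting state after 16 steps.
The machine did not halt within the 16-step bound.

Answer: No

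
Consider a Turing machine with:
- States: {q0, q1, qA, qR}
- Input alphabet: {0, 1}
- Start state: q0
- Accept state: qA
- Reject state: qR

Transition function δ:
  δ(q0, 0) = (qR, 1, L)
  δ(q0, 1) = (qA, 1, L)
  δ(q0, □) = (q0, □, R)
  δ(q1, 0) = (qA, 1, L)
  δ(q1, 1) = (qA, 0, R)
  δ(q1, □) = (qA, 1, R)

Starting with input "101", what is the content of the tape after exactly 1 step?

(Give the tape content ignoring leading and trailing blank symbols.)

Execution trace:
Initial: [q0]101
Step 1: δ(q0, 1) = (qA, 1, L) → [qA]□101

The machine reaches the accept state qA and halts.

After 1 step, the tape (ignoring leading/trailing blanks) is: 101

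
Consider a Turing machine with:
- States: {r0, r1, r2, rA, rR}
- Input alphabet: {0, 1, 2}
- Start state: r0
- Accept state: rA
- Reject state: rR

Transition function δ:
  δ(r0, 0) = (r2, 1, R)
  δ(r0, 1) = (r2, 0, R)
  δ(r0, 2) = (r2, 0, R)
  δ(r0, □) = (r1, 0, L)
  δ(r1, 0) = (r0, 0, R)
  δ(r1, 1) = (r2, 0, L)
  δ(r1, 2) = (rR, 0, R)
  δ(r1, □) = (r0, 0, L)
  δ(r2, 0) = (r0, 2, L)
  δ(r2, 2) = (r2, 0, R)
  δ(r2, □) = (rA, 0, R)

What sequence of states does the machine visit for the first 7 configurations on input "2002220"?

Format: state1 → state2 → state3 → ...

Execution trace:
Initial: [r0]2002220
Step 1: δ(r0, 2) = (r2, 0, R) → 0[r2]002220
Step 2: δ(r2, 0) = (r0, 2, L) → [r0]0202220
Step 3: δ(r0, 0) = (r2, 1, R) → 1[r2]202220
Step 4: δ(r2, 2) = (r2, 0, R) → 10[r2]02220
Step 5: δ(r2, 0) = (r0, 2, L) → 1[r0]022220
Step 6: δ(r0, 0) = (r2, 1, R) → 11[r2]22220

State sequence: r0 → r2 → r0 → r2 → r2 → r0 → r2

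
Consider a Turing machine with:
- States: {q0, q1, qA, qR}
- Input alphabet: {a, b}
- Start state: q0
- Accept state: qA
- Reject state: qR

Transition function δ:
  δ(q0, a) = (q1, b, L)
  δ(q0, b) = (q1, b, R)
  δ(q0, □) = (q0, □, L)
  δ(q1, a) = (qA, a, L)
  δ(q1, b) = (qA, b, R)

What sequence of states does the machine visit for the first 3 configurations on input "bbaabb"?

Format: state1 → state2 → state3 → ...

Execution trace:
Initial: [q0]bbaabb
Step 1: δ(q0, b) = (q1, b, R) → b[q1]baabb
Step 2: δ(q1, b) = (qA, b, R) → bb[qA]aabb

The machine reaches the accept state qA and halts.

State sequence: q0 → q1 → qA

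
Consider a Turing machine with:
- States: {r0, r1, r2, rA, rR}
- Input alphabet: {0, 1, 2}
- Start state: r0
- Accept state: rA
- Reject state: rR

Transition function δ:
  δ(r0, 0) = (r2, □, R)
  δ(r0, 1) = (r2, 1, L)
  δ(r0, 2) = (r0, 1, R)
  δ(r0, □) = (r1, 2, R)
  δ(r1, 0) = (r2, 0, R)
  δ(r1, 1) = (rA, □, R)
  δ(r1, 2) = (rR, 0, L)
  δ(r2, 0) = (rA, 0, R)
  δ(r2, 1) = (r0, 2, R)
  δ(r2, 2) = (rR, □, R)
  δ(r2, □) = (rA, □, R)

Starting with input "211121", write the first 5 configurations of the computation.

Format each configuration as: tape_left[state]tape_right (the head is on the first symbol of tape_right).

Transitions applied:
Step 1: δ(r0, 2) = (r0, 1, R)
Step 2: δ(r0, 1) = (r2, 1, L)
Step 3: δ(r2, 1) = (r0, 2, R)
Step 4: δ(r0, 1) = (r2, 1, L)

The first 5 configurations are:
[r0]211121 ⊢ 1[r0]11121 ⊢ [r2]111121 ⊢ 2[r0]11121 ⊢ [r2]211121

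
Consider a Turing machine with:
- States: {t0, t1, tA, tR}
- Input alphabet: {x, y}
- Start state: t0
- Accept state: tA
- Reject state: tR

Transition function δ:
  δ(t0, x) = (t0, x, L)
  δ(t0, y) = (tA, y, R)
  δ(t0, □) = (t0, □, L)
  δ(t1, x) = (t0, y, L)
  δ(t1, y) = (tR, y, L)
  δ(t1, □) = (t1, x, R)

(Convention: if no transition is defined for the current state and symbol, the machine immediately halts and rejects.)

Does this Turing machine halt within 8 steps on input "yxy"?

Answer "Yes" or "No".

Execution trace:
Initial: [t0]yxy
Step 1: δ(t0, y) = (tA, y, R) → y[tA]xy

The machine reaches the accept state tA and halts.
The machine halted after 1 step (within the 8-step bound).

Answer: Yes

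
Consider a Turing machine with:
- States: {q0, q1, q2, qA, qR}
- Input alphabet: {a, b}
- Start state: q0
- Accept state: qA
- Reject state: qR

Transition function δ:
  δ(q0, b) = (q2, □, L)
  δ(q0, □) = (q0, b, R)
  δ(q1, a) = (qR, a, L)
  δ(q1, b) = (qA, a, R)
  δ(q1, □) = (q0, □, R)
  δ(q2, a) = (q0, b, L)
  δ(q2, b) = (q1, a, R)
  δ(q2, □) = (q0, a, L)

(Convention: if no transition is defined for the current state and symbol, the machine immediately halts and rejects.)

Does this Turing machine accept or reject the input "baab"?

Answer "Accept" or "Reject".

Execution trace:
Initial: [q0]baab
Step 1: δ(q0, b) = (q2, □, L) → [q2]□□aab
Step 2: δ(q2, □) = (q0, a, L) → [q0]□a□aab
Step 3: δ(q0, □) = (q0, b, R) → b[q0]a□aab

No transition is defined for δ(q0, a). By convention the machine halts and rejects.

Answer: Reject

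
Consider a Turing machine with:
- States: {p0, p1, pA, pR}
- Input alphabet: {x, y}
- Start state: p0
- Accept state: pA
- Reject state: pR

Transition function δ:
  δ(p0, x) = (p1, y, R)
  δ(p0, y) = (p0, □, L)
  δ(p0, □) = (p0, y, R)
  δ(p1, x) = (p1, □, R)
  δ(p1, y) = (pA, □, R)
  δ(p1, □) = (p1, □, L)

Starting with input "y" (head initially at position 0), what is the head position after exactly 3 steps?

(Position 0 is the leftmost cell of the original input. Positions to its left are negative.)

Execution trace (head position shown):
Step 0: [p0]y  (head at position 0)
Step 1: move left → [p0]□□  (head at position -1)
Step 2: move right → y[p0]□  (head at position 0)
Step 3: move right → yy[p0]□  (head at position 1)

After 3 steps, the head is at position 1.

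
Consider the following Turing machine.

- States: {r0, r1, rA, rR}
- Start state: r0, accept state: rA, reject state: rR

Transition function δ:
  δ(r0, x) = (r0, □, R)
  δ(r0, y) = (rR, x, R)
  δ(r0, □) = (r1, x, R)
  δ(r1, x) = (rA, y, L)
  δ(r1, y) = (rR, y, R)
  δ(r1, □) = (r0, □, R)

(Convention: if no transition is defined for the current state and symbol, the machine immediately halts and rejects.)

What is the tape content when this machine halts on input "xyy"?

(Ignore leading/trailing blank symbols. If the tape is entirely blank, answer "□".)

Execution trace:
Initial: [r0]xyy
Step 1: δ(r0, x) = (r0, □, R) → □[r0]yy
Step 2: δ(r0, y) = (rR, x, R) → □x[rR]y

The machine reaches the reject state rR and halts.

Final tape (ignoring leading/trailing blanks): xy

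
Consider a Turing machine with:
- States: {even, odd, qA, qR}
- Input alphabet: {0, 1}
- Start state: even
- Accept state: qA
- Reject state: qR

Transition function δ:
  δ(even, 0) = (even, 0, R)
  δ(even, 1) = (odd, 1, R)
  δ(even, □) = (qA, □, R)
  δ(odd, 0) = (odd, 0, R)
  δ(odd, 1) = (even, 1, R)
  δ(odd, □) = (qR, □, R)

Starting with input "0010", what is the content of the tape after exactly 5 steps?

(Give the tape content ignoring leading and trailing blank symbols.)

Execution trace:
Initial: [even]0010
Step 1: δ(even, 0) = (even, 0, R) → 0[even]010
Step 2: δ(even, 0) = (even, 0, R) → 00[even]10
Step 3: δ(even, 1) = (odd, 1, R) → 001[odd]0
Step 4: δ(odd, 0) = (odd, 0, R) → 0010[odd]□
Step 5: δ(odd, □) = (qR, □, R) → 0010□[qR]□

The machine reaches the reject state qR and halts.

After 5 steps, the tape (ignoring leading/trailing blanks) is: 0010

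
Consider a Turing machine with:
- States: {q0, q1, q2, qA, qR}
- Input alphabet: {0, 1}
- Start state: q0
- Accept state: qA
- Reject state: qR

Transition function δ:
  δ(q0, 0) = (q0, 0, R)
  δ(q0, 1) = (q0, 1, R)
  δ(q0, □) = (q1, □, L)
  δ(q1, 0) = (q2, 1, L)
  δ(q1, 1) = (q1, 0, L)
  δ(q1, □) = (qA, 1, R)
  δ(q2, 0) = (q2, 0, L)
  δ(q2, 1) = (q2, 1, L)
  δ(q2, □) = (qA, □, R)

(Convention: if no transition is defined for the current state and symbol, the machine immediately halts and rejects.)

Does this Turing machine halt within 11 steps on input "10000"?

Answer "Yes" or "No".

Execution trace:
Initial: [q0]10000
Step 1: δ(q0, 1) = (q0, 1, R) → 1[q0]0000
Step 2: δ(q0, 0) = (q0, 0, R) → 10[q0]000
Step 3: δ(q0, 0) = (q0, 0, R) → 100[q0]00
Step 4: δ(q0, 0) = (q0, 0, R) → 1000[q0]0
Step 5: δ(q0, 0) = (q0, 0, R) → 10000[q0]□
Step 6: δ(q0, □) = (q1, □, L) → 1000[q1]0□
Step 7: δ(q1, 0) = (q2, 1, L) → 100[q2]01□
Step 8: δ(q2, 0) = (q2, 0, L) → 10[q2]001□
Step 9: δ(q2, 0) = (q2, 0, L) → 1[q2]0001□
Step 10: δ(q2, 0) = (q2, 0, L) → [q2]10001□
Step 11: δ(q2, 1) = (q2, 1, L) → [q2]□10001□

The machine has not reached a halting state after 11 steps.
The machine did not halt within the 11-step bound.

Answer: No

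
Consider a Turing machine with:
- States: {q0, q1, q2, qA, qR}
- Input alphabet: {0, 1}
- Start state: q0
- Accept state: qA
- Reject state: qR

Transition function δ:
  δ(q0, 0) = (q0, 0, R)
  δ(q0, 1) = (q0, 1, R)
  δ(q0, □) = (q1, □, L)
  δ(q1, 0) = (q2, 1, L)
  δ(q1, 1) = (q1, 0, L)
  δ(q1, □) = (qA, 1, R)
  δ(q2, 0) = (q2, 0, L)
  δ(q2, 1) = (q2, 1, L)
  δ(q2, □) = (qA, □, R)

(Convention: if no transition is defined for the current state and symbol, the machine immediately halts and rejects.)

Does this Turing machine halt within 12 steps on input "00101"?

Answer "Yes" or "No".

Execution trace:
Initial: [q0]00101
Step 1: δ(q0, 0) = (q0, 0, R) → 0[q0]0101
Step 2: δ(q0, 0) = (q0, 0, R) → 00[q0]101
Step 3: δ(q0, 1) = (q0, 1, R) → 001[q0]01
Step 4: δ(q0, 0) = (q0, 0, R) → 0010[q0]1
Step 5: δ(q0, 1) = (q0, 1, R) → 00101[q0]□
Step 6: δ(q0, □) = (q1, □, L) → 0010[q1]1□
Step 7: δ(q1, 1) = (q1, 0, L) → 001[q1]00□
Step 8: δ(q1, 0) = (q2, 1, L) → 00[q2]110□
Step 9: δ(q2, 1) = (q2, 1, L) → 0[q2]0110□
Step 10: δ(q2, 0) = (q2, 0, L) → [q2]00110□
Step 11: δ(q2, 0) = (q2, 0, L) → [q2]□00110□
Step 12: δ(q2, □) = (qA, □, R) → □[qA]00110□

The machine reaches the accept state qA and halts.
The machine halted after 12 steps (within the 12-step bound).

Answer: Yes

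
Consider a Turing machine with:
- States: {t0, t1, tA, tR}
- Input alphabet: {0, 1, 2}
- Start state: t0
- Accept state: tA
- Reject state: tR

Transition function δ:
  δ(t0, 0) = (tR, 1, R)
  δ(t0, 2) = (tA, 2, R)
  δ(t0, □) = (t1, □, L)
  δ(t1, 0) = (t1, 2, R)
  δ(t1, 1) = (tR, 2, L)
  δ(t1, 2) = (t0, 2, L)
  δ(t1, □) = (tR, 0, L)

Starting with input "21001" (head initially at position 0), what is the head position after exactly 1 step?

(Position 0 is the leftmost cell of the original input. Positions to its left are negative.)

Execution trace (head position shown):
Step 0: [t0]21001  (head at position 0)
Step 1: move right → 2[tA]1001  (head at position 1)

After 1 step, the head is at position 1.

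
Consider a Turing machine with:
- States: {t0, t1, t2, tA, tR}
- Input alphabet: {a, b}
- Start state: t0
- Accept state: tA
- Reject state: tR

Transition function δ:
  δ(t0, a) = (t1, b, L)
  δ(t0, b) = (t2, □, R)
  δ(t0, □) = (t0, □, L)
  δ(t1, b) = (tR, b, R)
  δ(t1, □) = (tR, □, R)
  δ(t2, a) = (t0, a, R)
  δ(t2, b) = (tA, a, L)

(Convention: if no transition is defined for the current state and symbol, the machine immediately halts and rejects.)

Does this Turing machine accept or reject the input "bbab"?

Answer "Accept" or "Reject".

Execution trace:
Initial: [t0]bbab
Step 1: δ(t0, b) = (t2, □, R) → □[t2]bab
Step 2: δ(t2, b) = (tA, a, L) → [tA]□aab

The machine reaches the accept state tA and halts.

Answer: Accept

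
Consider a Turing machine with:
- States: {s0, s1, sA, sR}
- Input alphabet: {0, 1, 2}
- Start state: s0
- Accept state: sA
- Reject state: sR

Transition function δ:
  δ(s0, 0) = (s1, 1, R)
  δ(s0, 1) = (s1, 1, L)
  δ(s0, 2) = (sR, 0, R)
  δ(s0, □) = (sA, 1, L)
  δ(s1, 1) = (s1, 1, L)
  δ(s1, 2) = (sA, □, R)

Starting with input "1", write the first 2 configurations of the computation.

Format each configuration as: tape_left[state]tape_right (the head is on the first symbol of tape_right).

Transitions applied:
Step 1: δ(s0, 1) = (s1, 1, L)

The first 2 configurations are:
[s0]1 ⊢ [s1]□1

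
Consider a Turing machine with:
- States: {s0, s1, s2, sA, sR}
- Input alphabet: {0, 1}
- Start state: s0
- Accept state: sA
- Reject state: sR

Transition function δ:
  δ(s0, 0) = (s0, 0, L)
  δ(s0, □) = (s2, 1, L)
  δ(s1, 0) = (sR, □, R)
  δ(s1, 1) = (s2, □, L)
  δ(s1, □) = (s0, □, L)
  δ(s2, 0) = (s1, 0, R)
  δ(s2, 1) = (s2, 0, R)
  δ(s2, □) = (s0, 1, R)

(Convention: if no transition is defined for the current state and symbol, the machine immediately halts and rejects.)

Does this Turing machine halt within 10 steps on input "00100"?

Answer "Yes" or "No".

Execution trace:
Initial: [s0]00100
Step 1: δ(s0, 0) = (s0, 0, L) → [s0]□00100
Step 2: δ(s0, □) = (s2, 1, L) → [s2]□100100
Step 3: δ(s2, □) = (s0, 1, R) → 1[s0]100100

No transition is defined for δ(s0, 1). By convention the machine halts and rejects.
The machine halted after 3 steps (within the 10-step bound).

Answer: Yes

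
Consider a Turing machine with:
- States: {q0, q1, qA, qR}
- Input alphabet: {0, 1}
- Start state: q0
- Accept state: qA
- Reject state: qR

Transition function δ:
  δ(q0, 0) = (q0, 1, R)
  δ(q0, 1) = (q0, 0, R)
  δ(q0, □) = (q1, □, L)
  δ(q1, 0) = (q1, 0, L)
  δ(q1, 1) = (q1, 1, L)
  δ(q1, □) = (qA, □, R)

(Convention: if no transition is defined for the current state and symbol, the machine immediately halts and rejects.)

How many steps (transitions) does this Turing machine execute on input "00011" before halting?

Execution trace:
Initial: [q0]00011
Step 1: δ(q0, 0) = (q0, 1, R) → 1[q0]0011
Step 2: δ(q0, 0) = (q0, 1, R) → 11[q0]011
Step 3: δ(q0, 0) = (q0, 1, R) → 111[q0]11
Step 4: δ(q0, 1) = (q0, 0, R) → 1110[q0]1
Step 5: δ(q0, 1) = (q0, 0, R) → 11100[q0]□
Step 6: δ(q0, □) = (q1, □, L) → 1110[q1]0□
Step 7: δ(q1, 0) = (q1, 0, L) → 111[q1]00□
Step 8: δ(q1, 0) = (q1, 0, L) → 11[q1]100□
Step 9: δ(q1, 1) = (q1, 1, L) → 1[q1]1100□
Step 10: δ(q1, 1) = (q1, 1, L) → [q1]11100□
Step 11: δ(q1, 1) = (q1, 1, L) → [q1]□11100□
Step 12: δ(q1, □) = (qA, □, R) → □[qA]11100□

The machine reaches the accept state qA and halts.

The machine executed 12 steps before halting.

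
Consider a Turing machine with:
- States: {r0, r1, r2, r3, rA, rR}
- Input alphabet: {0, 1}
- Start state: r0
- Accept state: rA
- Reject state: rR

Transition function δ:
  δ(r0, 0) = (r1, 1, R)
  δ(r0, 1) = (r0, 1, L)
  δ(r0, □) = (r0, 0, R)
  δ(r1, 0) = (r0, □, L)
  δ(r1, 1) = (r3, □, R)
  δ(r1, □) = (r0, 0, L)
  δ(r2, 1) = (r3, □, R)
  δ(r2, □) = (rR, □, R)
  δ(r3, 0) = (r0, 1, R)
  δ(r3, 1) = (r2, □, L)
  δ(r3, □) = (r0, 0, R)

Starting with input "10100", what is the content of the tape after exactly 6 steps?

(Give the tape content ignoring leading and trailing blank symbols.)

Execution trace:
Initial: [r0]10100
Step 1: δ(r0, 1) = (r0, 1, L) → [r0]□10100
Step 2: δ(r0, □) = (r0, 0, R) → 0[r0]10100
Step 3: δ(r0, 1) = (r0, 1, L) → [r0]010100
Step 4: δ(r0, 0) = (r1, 1, R) → 1[r1]10100
Step 5: δ(r1, 1) = (r3, □, R) → 1□[r3]0100
Step 6: δ(r3, 0) = (r0, 1, R) → 1□1[r0]100

After 6 steps, the tape (ignoring leading/trailing blanks) is: 1□1100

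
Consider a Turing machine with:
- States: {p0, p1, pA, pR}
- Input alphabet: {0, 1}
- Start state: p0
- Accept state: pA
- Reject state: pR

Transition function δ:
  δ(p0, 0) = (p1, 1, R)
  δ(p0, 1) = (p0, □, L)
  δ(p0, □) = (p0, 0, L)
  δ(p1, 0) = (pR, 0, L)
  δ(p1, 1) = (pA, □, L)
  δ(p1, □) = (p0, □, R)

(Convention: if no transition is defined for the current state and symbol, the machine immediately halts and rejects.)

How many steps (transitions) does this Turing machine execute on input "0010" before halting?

Execution trace:
Initial: [p0]0010
Step 1: δ(p0, 0) = (p1, 1, R) → 1[p1]010
Step 2: δ(p1, 0) = (pR, 0, L) → [pR]1010

The machine reaches the reject state pR and halts.

The machine executed 2 steps before halting.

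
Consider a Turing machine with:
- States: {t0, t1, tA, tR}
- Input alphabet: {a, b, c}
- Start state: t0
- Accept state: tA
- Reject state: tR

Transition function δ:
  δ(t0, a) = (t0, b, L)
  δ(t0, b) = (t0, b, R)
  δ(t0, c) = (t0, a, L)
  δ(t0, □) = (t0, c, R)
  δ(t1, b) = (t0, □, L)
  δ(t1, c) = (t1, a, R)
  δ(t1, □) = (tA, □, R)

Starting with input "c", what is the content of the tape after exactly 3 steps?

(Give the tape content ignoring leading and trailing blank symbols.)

Execution trace:
Initial: [t0]c
Step 1: δ(t0, c) = (t0, a, L) → [t0]□a
Step 2: δ(t0, □) = (t0, c, R) → c[t0]a
Step 3: δ(t0, a) = (t0, b, L) → [t0]cb

After 3 steps, the tape (ignoring leading/trailing blanks) is: cb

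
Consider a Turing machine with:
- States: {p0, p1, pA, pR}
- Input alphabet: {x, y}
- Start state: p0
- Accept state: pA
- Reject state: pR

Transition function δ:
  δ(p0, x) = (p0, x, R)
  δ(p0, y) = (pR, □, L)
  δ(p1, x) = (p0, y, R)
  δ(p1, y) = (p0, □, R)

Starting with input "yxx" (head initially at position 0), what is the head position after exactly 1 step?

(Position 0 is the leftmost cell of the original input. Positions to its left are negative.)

Execution trace (head position shown):
Step 0: [p0]yxx  (head at position 0)
Step 1: move left → [pR]□□xx  (head at position -1)

After 1 step, the head is at position -1.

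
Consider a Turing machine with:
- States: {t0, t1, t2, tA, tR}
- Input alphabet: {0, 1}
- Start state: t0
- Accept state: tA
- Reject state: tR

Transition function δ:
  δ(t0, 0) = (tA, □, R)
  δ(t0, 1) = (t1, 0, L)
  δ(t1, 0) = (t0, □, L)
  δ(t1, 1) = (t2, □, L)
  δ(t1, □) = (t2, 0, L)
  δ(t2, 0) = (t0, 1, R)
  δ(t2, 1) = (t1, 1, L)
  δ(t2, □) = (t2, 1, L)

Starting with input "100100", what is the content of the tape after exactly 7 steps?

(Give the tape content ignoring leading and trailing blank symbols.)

Execution trace:
Initial: [t0]100100
Step 1: δ(t0, 1) = (t1, 0, L) → [t1]□000100
Step 2: δ(t1, □) = (t2, 0, L) → [t2]□0000100
Step 3: δ(t2, □) = (t2, 1, L) → [t2]□10000100
Step 4: δ(t2, □) = (t2, 1, L) → [t2]□110000100
Step 5: δ(t2, □) = (t2, 1, L) → [t2]□1110000100
Step 6: δ(t2, □) = (t2, 1, L) → [t2]□11110000100
Step 7: δ(t2, □) = (t2, 1, L) → [t2]□111110000100

After 7 steps, the tape (ignoring leading/trailing blanks) is: 111110000100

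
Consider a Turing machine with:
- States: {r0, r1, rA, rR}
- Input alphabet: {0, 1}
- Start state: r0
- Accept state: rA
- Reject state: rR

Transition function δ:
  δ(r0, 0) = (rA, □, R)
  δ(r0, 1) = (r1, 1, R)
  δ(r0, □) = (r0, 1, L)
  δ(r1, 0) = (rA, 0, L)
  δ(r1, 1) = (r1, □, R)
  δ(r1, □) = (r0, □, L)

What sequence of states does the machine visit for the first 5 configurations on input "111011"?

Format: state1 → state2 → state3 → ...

Execution trace:
Initial: [r0]111011
Step 1: δ(r0, 1) = (r1, 1, R) → 1[r1]11011
Step 2: δ(r1, 1) = (r1, □, R) → 1□[r1]1011
Step 3: δ(r1, 1) = (r1, □, R) → 1□□[r1]011
Step 4: δ(r1, 0) = (rA, 0, L) → 1□[rA]□011

The machine reaches the accept state rA and halts.

State sequence: r0 → r1 → r1 → r1 → rA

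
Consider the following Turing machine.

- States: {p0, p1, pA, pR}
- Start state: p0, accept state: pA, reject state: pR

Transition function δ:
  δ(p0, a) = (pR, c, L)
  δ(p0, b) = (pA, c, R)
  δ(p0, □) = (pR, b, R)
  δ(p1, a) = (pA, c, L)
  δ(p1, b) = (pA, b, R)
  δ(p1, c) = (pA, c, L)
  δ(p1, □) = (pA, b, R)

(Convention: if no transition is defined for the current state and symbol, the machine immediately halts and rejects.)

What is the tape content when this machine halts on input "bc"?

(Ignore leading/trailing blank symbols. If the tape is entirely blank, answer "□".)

Execution trace:
Initial: [p0]bc
Step 1: δ(p0, b) = (pA, c, R) → c[pA]c

The machine reaches the accept state pA and halts.

Final tape (ignoring leading/trailing blanks): cc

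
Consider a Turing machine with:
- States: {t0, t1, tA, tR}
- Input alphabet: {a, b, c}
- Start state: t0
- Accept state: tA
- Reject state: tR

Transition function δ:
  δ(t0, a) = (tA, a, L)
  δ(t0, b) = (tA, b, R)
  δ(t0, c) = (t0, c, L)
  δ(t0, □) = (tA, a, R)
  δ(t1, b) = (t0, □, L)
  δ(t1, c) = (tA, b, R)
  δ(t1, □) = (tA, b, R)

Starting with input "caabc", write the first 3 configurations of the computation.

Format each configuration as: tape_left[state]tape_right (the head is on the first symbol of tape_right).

Transitions applied:
Step 1: δ(t0, c) = (t0, c, L)
Step 2: δ(t0, □) = (tA, a, R)

The first 3 configurations are:
[t0]caabc ⊢ [t0]□caabc ⊢ a[tA]caabc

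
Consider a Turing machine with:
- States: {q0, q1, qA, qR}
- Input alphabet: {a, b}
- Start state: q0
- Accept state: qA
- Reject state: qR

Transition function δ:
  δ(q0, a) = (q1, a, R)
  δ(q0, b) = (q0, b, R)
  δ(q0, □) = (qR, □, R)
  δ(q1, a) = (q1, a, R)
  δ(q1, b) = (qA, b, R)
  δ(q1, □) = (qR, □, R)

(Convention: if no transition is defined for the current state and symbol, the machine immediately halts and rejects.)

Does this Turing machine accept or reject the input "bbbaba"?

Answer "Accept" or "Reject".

Execution trace:
Initial: [q0]bbbaba
Step 1: δ(q0, b) = (q0, b, R) → b[q0]bbaba
Step 2: δ(q0, b) = (q0, b, R) → bb[q0]baba
Step 3: δ(q0, b) = (q0, b, R) → bbb[q0]aba
Step 4: δ(q0, a) = (q1, a, R) → bbba[q1]ba
Step 5: δ(q1, b) = (qA, b, R) → bbbab[qA]a

The machine reaches the accept state qA and halts.

Answer: Accept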